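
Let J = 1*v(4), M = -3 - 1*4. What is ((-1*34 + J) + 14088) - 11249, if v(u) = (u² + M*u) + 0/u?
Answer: 2793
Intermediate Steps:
M = -7 (M = -3 - 4 = -7)
v(u) = u² - 7*u (v(u) = (u² - 7*u) + 0/u = (u² - 7*u) + 0 = u² - 7*u)
J = -12 (J = 1*(4*(-7 + 4)) = 1*(4*(-3)) = 1*(-12) = -12)
((-1*34 + J) + 14088) - 11249 = ((-1*34 - 12) + 14088) - 11249 = ((-34 - 12) + 14088) - 11249 = (-46 + 14088) - 11249 = 14042 - 11249 = 2793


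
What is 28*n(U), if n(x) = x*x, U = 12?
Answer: 4032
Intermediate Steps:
n(x) = x**2
28*n(U) = 28*12**2 = 28*144 = 4032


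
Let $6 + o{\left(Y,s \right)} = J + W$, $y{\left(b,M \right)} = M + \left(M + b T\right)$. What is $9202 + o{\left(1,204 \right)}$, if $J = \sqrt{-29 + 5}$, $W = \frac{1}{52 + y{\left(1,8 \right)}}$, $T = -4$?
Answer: $\frac{588545}{64} + 2 i \sqrt{6} \approx 9196.0 + 4.899 i$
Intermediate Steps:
$y{\left(b,M \right)} = - 4 b + 2 M$ ($y{\left(b,M \right)} = M + \left(M + b \left(-4\right)\right) = M + \left(M - 4 b\right) = - 4 b + 2 M$)
$W = \frac{1}{64}$ ($W = \frac{1}{52 + \left(\left(-4\right) 1 + 2 \cdot 8\right)} = \frac{1}{52 + \left(-4 + 16\right)} = \frac{1}{52 + 12} = \frac{1}{64} \approx 0.015625$)
$J = 2 i \sqrt{6}$ ($J = \sqrt{-24} = 2 i \sqrt{6} \approx 4.899 i$)
$o{\left(Y,s \right)} = - \frac{383}{64} + 2 i \sqrt{6}$ ($o{\left(Y,s \right)} = -6 + \left(2 i \sqrt{6} + \frac{1}{64}\right) = -6 + \left(\frac{1}{64} + 2 i \sqrt{6}\right) = - \frac{383}{64} + 2 i \sqrt{6}$)
$9202 + o{\left(1,204 \right)} = 9202 - \left(\frac{383}{64} - 2 i \sqrt{6}\right) = \frac{588545}{64} + 2 i \sqrt{6}$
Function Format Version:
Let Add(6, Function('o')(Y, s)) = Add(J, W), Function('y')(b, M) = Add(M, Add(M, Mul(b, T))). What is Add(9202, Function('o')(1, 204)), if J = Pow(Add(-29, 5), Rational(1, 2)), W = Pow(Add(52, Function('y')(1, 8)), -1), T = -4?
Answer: Add(Rational(588545, 64), Mul(2, I, Pow(6, Rational(1, 2)))) ≈ Add(9196.0, Mul(4.8990, I))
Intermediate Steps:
Function('y')(b, M) = Add(Mul(-4, b), Mul(2, M)) (Function('y')(b, M) = Add(M, Add(M, Mul(b, -4))) = Add(M, Add(M, Mul(-4, b))) = Add(Mul(-4, b), Mul(2, M)))
W = Rational(1, 64) (W = Pow(Add(52, Add(Mul(-4, 1), Mul(2, 8))), -1) = Pow(Add(52, Add(-4, 16)), -1) = Pow(Add(52, 12), -1) = Pow(64, -1) = Rational(1, 64) ≈ 0.015625)
J = Mul(2, I, Pow(6, Rational(1, 2))) (J = Pow(-24, Rational(1, 2)) = Mul(2, I, Pow(6, Rational(1, 2))) ≈ Mul(4.8990, I))
Function('o')(Y, s) = Add(Rational(-383, 64), Mul(2, I, Pow(6, Rational(1, 2)))) (Function('o')(Y, s) = Add(-6, Add(Mul(2, I, Pow(6, Rational(1, 2))), Rational(1, 64))) = Add(-6, Add(Rational(1, 64), Mul(2, I, Pow(6, Rational(1, 2))))) = Add(Rational(-383, 64), Mul(2, I, Pow(6, Rational(1, 2)))))
Add(9202, Function('o')(1, 204)) = Add(9202, Add(Rational(-383, 64), Mul(2, I, Pow(6, Rational(1, 2))))) = Add(Rational(588545, 64), Mul(2, I, Pow(6, Rational(1, 2))))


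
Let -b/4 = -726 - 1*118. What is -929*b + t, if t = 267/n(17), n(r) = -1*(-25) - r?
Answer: -25090165/8 ≈ -3.1363e+6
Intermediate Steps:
n(r) = 25 - r
t = 267/8 (t = 267/(25 - 1*17) = 267/(25 - 17) = 267/8 ≈ 33.375)
b = 3376 (b = -4*(-726 - 1*118) = -4*(-726 - 118) = -4*(-844) = 3376)
-929*b + t = -929*3376 + 267/8 = -3136304 + 267/8 = -25090165/8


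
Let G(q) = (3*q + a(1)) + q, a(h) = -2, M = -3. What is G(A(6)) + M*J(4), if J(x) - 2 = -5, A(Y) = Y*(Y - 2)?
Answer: 103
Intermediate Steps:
A(Y) = Y*(-2 + Y)
J(x) = -3 (J(x) = 2 - 5 = -3)
G(q) = -2 + 4*q (G(q) = (3*q - 2) + q = (-2 + 3*q) + q = -2 + 4*q)
G(A(6)) + M*J(4) = (-2 + 4*(6*(-2 + 6))) - 3*(-3) = (-2 + 4*(6*4)) + 9 = (-2 + 4*24) + 9 = (-2 + 96) + 9 = 94 + 9 = 103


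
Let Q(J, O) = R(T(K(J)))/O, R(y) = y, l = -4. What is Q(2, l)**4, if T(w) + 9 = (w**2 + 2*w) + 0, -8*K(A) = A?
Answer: 519885601/16777216 ≈ 30.988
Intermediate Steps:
K(A) = -A/8
T(w) = -9 + w**2 + 2*w (T(w) = -9 + ((w**2 + 2*w) + 0) = -9 + (w**2 + 2*w) = -9 + w**2 + 2*w)
Q(J, O) = (-9 - J/4 + J**2/64)/O (Q(J, O) = (-9 + (-J/8)**2 + 2*(-J/8))/O = (-9 + J**2/64 - J/4)/O = (-9 - J/4 + J**2/64)/O)
Q(2, l)**4 = ((1/64)*(-576 + 2**2 - 16*2)/(-4))**4 = ((1/64)*(-1/4)*(-576 + 4 - 32))**4 = ((1/64)*(-1/4)*(-604))**4 = (151/64)**4 = 519885601/16777216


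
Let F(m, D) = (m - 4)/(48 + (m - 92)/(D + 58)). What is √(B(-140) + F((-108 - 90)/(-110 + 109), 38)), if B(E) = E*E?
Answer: 44*√56254519/2357 ≈ 140.01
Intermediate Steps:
B(E) = E²
F(m, D) = (-4 + m)/(48 + (-92 + m)/(58 + D))
√(B(-140) + F((-108 - 90)/(-110 + 109), 38)) = √((-140)² + (-232 - 4*38 + 58*((-108 - 90)/(-110 + 109)) + 38*((-108 - 90)/(-110 + 109)))/(2692 + (-108 - 90)/(-110 + 109) + 48*38)) = √(19600 + (-232 - 152 + 58*(-198/(-1)) + 38*(-198/(-1)))/(2692 - 198/(-1) + 1824)) = √(19600 + (-232 - 152 + 58*(-198*(-1)) + 38*(-198*(-1)))/(2692 - 198*(-1) + 1824)) = √(19600 + (-232 - 152 + 58*198 + 38*198)/(2692 + 198 + 1824)) = √(19600 + (-232 - 152 + 11484 + 7524)/4714) = √(19600 + (1/4714)*18624) = √(19600 + 9312/2357) = √(46206512/2357) = 44*√56254519/2357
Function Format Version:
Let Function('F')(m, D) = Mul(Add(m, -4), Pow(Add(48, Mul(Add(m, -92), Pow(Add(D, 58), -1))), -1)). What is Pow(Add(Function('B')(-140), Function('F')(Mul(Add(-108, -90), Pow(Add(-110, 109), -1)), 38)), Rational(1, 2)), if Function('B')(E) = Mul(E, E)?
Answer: Mul(Rational(44, 2357), Pow(56254519, Rational(1, 2))) ≈ 140.01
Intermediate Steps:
Function('B')(E) = Pow(E, 2)
Function('F')(m, D) = Mul(Pow(Add(48, Mul(Pow(Add(58, D), -1), Add(-92, m))), -1), Add(-4, m)) (Function('F')(m, D) = Mul(Add(-4, m), Pow(Add(48, Mul(Add(-92, m), Pow(Add(58, D), -1))), -1)) = Mul(Add(-4, m), Pow(Add(48, Mul(Pow(Add(58, D), -1), Add(-92, m))), -1)) = Mul(Pow(Add(48, Mul(Pow(Add(58, D), -1), Add(-92, m))), -1), Add(-4, m)))
Pow(Add(Function('B')(-140), Function('F')(Mul(Add(-108, -90), Pow(Add(-110, 109), -1)), 38)), Rational(1, 2)) = Pow(Add(Pow(-140, 2), Mul(Pow(Add(2692, Mul(Add(-108, -90), Pow(Add(-110, 109), -1)), Mul(48, 38)), -1), Add(-232, Mul(-4, 38), Mul(58, Mul(Add(-108, -90), Pow(Add(-110, 109), -1))), Mul(38, Mul(Add(-108, -90), Pow(Add(-110, 109), -1)))))), Rational(1, 2)) = Pow(Add(19600, Mul(Pow(Add(2692, Mul(-198, Pow(-1, -1)), 1824), -1), Add(-232, -152, Mul(58, Mul(-198, Pow(-1, -1))), Mul(38, Mul(-198, Pow(-1, -1)))))), Rational(1, 2)) = Pow(Add(19600, Mul(Pow(Add(2692, Mul(-198, -1), 1824), -1), Add(-232, -152, Mul(58, Mul(-198, -1)), Mul(38, Mul(-198, -1))))), Rational(1, 2)) = Pow(Add(19600, Mul(Pow(Add(2692, 198, 1824), -1), Add(-232, -152, Mul(58, 198), Mul(38, 198)))), Rational(1, 2)) = Pow(Add(19600, Mul(Pow(4714, -1), Add(-232, -152, 11484, 7524))), Rational(1, 2)) = Pow(Add(19600, Mul(Rational(1, 4714), 18624)), Rational(1, 2)) = Pow(Add(19600, Rational(9312, 2357)), Rational(1, 2)) = Pow(Rational(46206512, 2357), Rational(1, 2)) = Mul(Rational(44, 2357), Pow(56254519, Rational(1, 2)))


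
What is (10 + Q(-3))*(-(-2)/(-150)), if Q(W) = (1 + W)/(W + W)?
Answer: -31/225 ≈ -0.13778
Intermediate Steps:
Q(W) = (1 + W)/(2*W) (Q(W) = (1 + W)/((2*W)) = (1 + W)*(1/(2*W)) = (1 + W)/(2*W))
(10 + Q(-3))*(-(-2)/(-150)) = (10 + (½)*(1 - 3)/(-3))*(-(-2)/(-150)) = (10 + (½)*(-⅓)*(-2))*(-(-2)*(-1)/150) = (10 + ⅓)*(-1*1/75) = (31/3)*(-1/75) = -31/225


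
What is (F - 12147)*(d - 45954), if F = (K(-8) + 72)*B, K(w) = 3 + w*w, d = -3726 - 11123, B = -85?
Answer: 1456961486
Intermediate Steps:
d = -14849
K(w) = 3 + w²
F = -11815 (F = ((3 + (-8)²) + 72)*(-85) = ((3 + 64) + 72)*(-85) = (67 + 72)*(-85) = 139*(-85) = -11815)
(F - 12147)*(d - 45954) = (-11815 - 12147)*(-14849 - 45954) = -23962*(-60803) = 1456961486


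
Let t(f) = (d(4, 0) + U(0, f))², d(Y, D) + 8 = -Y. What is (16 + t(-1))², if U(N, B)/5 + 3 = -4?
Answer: 4950625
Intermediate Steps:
U(N, B) = -35 (U(N, B) = -15 + 5*(-4) = -15 - 20 = -35)
d(Y, D) = -8 - Y
t(f) = 2209 (t(f) = ((-8 - 1*4) - 35)² = ((-8 - 4) - 35)² = (-12 - 35)² = (-47)² = 2209)
(16 + t(-1))² = (16 + 2209)² = 2225² = 4950625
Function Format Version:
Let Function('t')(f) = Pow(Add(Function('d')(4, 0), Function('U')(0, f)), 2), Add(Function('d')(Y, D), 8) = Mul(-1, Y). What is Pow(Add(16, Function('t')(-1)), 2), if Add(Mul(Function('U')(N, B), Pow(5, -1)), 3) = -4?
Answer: 4950625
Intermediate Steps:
Function('U')(N, B) = -35 (Function('U')(N, B) = Add(-15, Mul(5, -4)) = Add(-15, -20) = -35)
Function('d')(Y, D) = Add(-8, Mul(-1, Y))
Function('t')(f) = 2209 (Function('t')(f) = Pow(Add(Add(-8, Mul(-1, 4)), -35), 2) = Pow(Add(Add(-8, -4), -35), 2) = Pow(Add(-12, -35), 2) = Pow(-47, 2) = 2209)
Pow(Add(16, Function('t')(-1)), 2) = Pow(Add(16, 2209), 2) = Pow(2225, 2) = 4950625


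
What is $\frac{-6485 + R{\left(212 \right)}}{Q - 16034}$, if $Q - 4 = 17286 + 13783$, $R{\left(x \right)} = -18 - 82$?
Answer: $- \frac{2195}{5013} \approx -0.43786$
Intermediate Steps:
$R{\left(x \right)} = -100$ ($R{\left(x \right)} = -18 - 82 = -100$)
$Q = 31073$ ($Q = 4 + \left(17286 + 13783\right) = 4 + 31069 = 31073$)
$\frac{-6485 + R{\left(212 \right)}}{Q - 16034} = \frac{-6485 - 100}{31073 - 16034} = - \frac{6585}{15039} = \left(-6585\right) \frac{1}{15039} = - \frac{2195}{5013}$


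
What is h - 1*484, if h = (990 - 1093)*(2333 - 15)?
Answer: -239238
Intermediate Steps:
h = -238754 (h = -103*2318 = -238754)
h - 1*484 = -238754 - 1*484 = -238754 - 484 = -239238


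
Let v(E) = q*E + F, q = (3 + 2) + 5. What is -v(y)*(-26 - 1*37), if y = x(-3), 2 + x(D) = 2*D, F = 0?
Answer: -5040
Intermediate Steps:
q = 10 (q = 5 + 5 = 10)
x(D) = -2 + 2*D
y = -8 (y = -2 + 2*(-3) = -2 - 6 = -8)
v(E) = 10*E (v(E) = 10*E + 0 = 10*E)
-v(y)*(-26 - 1*37) = -10*(-8)*(-26 - 1*37) = -(-80)*(-26 - 37) = -(-80)*(-63) = -1*5040 = -5040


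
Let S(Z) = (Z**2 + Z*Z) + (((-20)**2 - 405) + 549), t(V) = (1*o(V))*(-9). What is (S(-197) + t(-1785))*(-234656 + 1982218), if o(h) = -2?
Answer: 136624397160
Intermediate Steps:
t(V) = 18 (t(V) = (1*(-2))*(-9) = -2*(-9) = 18)
S(Z) = 544 + 2*Z**2 (S(Z) = (Z**2 + Z**2) + ((400 - 405) + 549) = 2*Z**2 + (-5 + 549) = 2*Z**2 + 544 = 544 + 2*Z**2)
(S(-197) + t(-1785))*(-234656 + 1982218) = ((544 + 2*(-197)**2) + 18)*(-234656 + 1982218) = ((544 + 2*38809) + 18)*1747562 = ((544 + 77618) + 18)*1747562 = (78162 + 18)*1747562 = 78180*1747562 = 136624397160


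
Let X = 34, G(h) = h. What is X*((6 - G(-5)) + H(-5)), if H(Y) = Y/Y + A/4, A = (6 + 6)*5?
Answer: 918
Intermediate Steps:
A = 60 (A = 12*5 = 60)
H(Y) = 16 (H(Y) = Y/Y + 60/4 = 1 + 60*(1/4) = 1 + 15 = 16)
X*((6 - G(-5)) + H(-5)) = 34*((6 - 1*(-5)) + 16) = 34*((6 + 5) + 16) = 34*(11 + 16) = 34*27 = 918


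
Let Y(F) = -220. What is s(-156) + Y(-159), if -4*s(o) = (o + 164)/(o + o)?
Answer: -34319/156 ≈ -219.99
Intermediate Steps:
s(o) = -(164 + o)/(8*o) (s(o) = -(o + 164)/(4*(o + o)) = -(164 + o)/(4*(2*o)) = -(164 + o)*1/(2*o)/4 = -(164 + o)/(8*o))
s(-156) + Y(-159) = (⅛)*(-164 - 1*(-156))/(-156) - 220 = (⅛)*(-1/156)*(-164 + 156) - 220 = (⅛)*(-1/156)*(-8) - 220 = 1/156 - 220 = -34319/156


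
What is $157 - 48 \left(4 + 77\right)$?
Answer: $-3731$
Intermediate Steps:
$157 - 48 \left(4 + 77\right) = 157 - 3888 = -3731$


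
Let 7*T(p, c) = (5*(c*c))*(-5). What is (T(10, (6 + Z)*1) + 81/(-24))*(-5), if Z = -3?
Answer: 9945/56 ≈ 177.59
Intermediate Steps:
T(p, c) = -25*c²/7 (T(p, c) = ((5*(c*c))*(-5))/7 = ((5*c²)*(-5))/7 = (-25*c²)/7 = -25*c²/7)
(T(10, (6 + Z)*1) + 81/(-24))*(-5) = (-25*(6 - 3)²/7 + 81/(-24))*(-5) = (-25*(3*1)²/7 + 81*(-1/24))*(-5) = (-25/7*3² - 27/8)*(-5) = (-25/7*9 - 27/8)*(-5) = (-225/7 - 27/8)*(-5) = -1989/56*(-5) = 9945/56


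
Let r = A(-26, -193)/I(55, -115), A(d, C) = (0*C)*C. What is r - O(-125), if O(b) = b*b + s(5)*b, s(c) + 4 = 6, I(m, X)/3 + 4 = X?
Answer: -15375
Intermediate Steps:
I(m, X) = -12 + 3*X
A(d, C) = 0 (A(d, C) = 0*C = 0)
s(c) = 2 (s(c) = -4 + 6 = 2)
O(b) = b² + 2*b (O(b) = b*b + 2*b = b² + 2*b)
r = 0 (r = 0/(-12 + 3*(-115)) = 0/(-12 - 345) = 0/(-357) = 0*(-1/357) = 0)
r - O(-125) = 0 - (-125)*(2 - 125) = 0 - (-125)*(-123) = 0 - 1*15375 = 0 - 15375 = -15375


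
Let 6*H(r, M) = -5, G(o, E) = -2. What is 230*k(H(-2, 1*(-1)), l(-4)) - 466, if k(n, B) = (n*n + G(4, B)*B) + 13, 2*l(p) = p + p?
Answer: 81427/18 ≈ 4523.7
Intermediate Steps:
H(r, M) = -⅚ (H(r, M) = (⅙)*(-5) = -⅚)
l(p) = p (l(p) = (p + p)/2 = (2*p)/2 = p)
k(n, B) = 13 + n² - 2*B (k(n, B) = (n*n - 2*B) + 13 = (n² - 2*B) + 13 = 13 + n² - 2*B)
230*k(H(-2, 1*(-1)), l(-4)) - 466 = 230*(13 + (-⅚)² - 2*(-4)) - 466 = 230*(13 + 25/36 + 8) - 466 = 230*(781/36) - 466 = 89815/18 - 466 = 81427/18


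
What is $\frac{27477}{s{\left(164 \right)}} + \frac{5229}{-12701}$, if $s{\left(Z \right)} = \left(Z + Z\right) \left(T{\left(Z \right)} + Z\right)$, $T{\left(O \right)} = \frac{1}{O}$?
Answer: $\frac{5207427}{52556738} \approx 0.099082$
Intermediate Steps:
$s{\left(Z \right)} = 2 Z \left(Z + \frac{1}{Z}\right)$ ($s{\left(Z \right)} = \left(Z + Z\right) \left(\frac{1}{Z} + Z\right) = 2 Z \left(Z + \frac{1}{Z}\right)$)
$\frac{27477}{s{\left(164 \right)}} + \frac{5229}{-12701} = \frac{27477}{2 + 2 \cdot 164^{2}} + \frac{5229}{-12701} = \frac{27477}{2 + 2 \cdot 26896} + 5229 \left(- \frac{1}{12701}\right) = \frac{27477}{2 + 53792} - \frac{5229}{12701} = \frac{27477}{53794} - \frac{5229}{12701} = \frac{5207427}{52556738}$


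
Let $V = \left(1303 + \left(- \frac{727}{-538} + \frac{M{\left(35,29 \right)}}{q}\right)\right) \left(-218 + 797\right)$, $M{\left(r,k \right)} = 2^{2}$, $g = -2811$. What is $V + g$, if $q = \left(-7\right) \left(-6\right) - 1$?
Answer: $\frac{16597870569}{22058} \approx 7.5247 \cdot 10^{5}$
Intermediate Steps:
$M{\left(r,k \right)} = 4$
$q = 41$ ($q = 42 - 1 = 41$)
$V = \frac{16659875607}{22058}$ ($V = \left(1303 + \left(- \frac{727}{-538} + \frac{4}{41}\right)\right) \left(-218 + 797\right) = \left(1303 + \left(\left(-727\right) \left(- \frac{1}{538}\right) + 4 \cdot \frac{1}{41}\right)\right) 579 = \left(1303 + \left(\frac{727}{538} + \frac{4}{41}\right)\right) 579 = \left(1303 + \frac{31959}{22058}\right) 579 = \frac{28773533}{22058} \cdot 579 = \frac{16659875607}{22058} \approx 7.5528 \cdot 10^{5}$)
$V + g = \frac{16659875607}{22058} - 2811 = \frac{16597870569}{22058}$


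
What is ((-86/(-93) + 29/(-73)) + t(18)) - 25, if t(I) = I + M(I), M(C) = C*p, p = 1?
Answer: 78260/6789 ≈ 11.527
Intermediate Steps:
M(C) = C (M(C) = C*1 = C)
t(I) = 2*I (t(I) = I + I = 2*I)
((-86/(-93) + 29/(-73)) + t(18)) - 25 = ((-86/(-93) + 29/(-73)) + 2*18) - 25 = ((-86*(-1/93) + 29*(-1/73)) + 36) - 25 = ((86/93 - 29/73) + 36) - 25 = (3581/6789 + 36) - 25 = 247985/6789 - 25 = 78260/6789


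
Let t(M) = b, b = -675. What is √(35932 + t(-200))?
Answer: √35257 ≈ 187.77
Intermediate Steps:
t(M) = -675
√(35932 + t(-200)) = √(35932 - 675) = √35257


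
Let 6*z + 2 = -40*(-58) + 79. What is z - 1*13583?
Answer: -26367/2 ≈ -13184.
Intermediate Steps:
z = 799/2 (z = -⅓ + (-40*(-58) + 79)/6 = -⅓ + (2320 + 79)/6 = -⅓ + (⅙)*2399 = -⅓ + 2399/6 = 799/2 ≈ 399.50)
z - 1*13583 = 799/2 - 1*13583 = 799/2 - 13583 = -26367/2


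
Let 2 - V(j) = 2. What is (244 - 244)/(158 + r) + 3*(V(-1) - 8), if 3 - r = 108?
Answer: -24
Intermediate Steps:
r = -105 (r = 3 - 1*108 = 3 - 108 = -105)
V(j) = 0 (V(j) = 2 - 1*2 = 2 - 2 = 0)
(244 - 244)/(158 + r) + 3*(V(-1) - 8) = (244 - 244)/(158 - 105) + 3*(0 - 8) = 0/53 + 3*(-8) = 0*(1/53) - 24 = 0 - 24 = -24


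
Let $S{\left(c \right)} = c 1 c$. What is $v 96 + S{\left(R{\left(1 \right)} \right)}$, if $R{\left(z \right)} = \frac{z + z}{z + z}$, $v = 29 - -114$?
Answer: $13729$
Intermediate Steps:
$v = 143$ ($v = 29 + 114 = 143$)
$R{\left(z \right)} = 1$ ($R{\left(z \right)} = \frac{2 z}{2 z} = 2 z \frac{1}{2 z} = 1$)
$S{\left(c \right)} = c^{2}$ ($S{\left(c \right)} = c c = c^{2}$)
$v 96 + S{\left(R{\left(1 \right)} \right)} = 143 \cdot 96 + 1^{2} = 13728 + 1 = 13729$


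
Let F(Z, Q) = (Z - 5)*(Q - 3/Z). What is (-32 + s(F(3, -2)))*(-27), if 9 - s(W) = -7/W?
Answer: 1179/2 ≈ 589.50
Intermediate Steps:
F(Z, Q) = (-5 + Z)*(Q - 3/Z)
s(W) = 9 + 7/W (s(W) = 9 - (-7)/W = 9 + 7/W)
(-32 + s(F(3, -2)))*(-27) = (-32 + (9 + 7/(-3 - 5*(-2) + 15/3 - 2*3)))*(-27) = (-32 + (9 + 7/(-3 + 10 + 15*(⅓) - 6)))*(-27) = (-32 + (9 + 7/(-3 + 10 + 5 - 6)))*(-27) = (-32 + (9 + 7/6))*(-27) = (-32 + 61/6)*(-27) = -131/6*(-27) = 1179/2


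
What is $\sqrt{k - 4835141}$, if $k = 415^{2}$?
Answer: $2 i \sqrt{1165729} \approx 2159.4 i$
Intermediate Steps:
$k = 172225$
$\sqrt{k - 4835141} = \sqrt{172225 - 4835141} = \sqrt{-4662916} = 2 i \sqrt{1165729}$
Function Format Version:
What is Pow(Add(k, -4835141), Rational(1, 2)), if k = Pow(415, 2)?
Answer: Mul(2, I, Pow(1165729, Rational(1, 2))) ≈ Mul(2159.4, I)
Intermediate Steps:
k = 172225
Pow(Add(k, -4835141), Rational(1, 2)) = Pow(Add(172225, -4835141), Rational(1, 2)) = Pow(-4662916, Rational(1, 2)) = Mul(2, I, Pow(1165729, Rational(1, 2)))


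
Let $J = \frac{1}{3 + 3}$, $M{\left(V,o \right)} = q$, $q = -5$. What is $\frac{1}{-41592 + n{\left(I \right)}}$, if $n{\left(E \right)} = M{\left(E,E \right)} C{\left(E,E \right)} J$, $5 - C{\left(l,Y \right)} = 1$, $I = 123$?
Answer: $- \frac{3}{124786} \approx -2.4041 \cdot 10^{-5}$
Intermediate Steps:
$C{\left(l,Y \right)} = 4$ ($C{\left(l,Y \right)} = 5 - 1 = 4$)
$M{\left(V,o \right)} = -5$
$J = \frac{1}{6} \approx 0.16667$
$n{\left(E \right)} = - \frac{10}{3}$ ($n{\left(E \right)} = \left(-5\right) 4 \cdot \frac{1}{6} = \left(-20\right) \frac{1}{6} = - \frac{10}{3}$)
$\frac{1}{-41592 + n{\left(I \right)}} = \frac{1}{-41592 - \frac{10}{3}} = \frac{1}{- \frac{124786}{3}} = - \frac{3}{124786}$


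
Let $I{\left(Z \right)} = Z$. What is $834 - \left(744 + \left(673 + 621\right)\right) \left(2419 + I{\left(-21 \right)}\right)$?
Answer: $-4886290$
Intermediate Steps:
$834 - \left(744 + \left(673 + 621\right)\right) \left(2419 + I{\left(-21 \right)}\right) = 834 - \left(744 + \left(673 + 621\right)\right) \left(2419 - 21\right) = 834 - \left(744 + 1294\right) 2398 = 834 - 2038 \cdot 2398 = 834 - 4887124 = -4886290$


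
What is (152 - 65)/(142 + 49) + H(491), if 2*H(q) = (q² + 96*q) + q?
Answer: 27571701/191 ≈ 1.4435e+5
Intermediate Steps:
H(q) = q²/2 + 97*q/2 (H(q) = ((q² + 96*q) + q)/2 = (q² + 97*q)/2 = q²/2 + 97*q/2)
(152 - 65)/(142 + 49) + H(491) = (152 - 65)/(142 + 49) + (½)*491*(97 + 491) = 87/191 + (½)*491*588 = (1/191)*87 + 144354 = 87/191 + 144354 = 27571701/191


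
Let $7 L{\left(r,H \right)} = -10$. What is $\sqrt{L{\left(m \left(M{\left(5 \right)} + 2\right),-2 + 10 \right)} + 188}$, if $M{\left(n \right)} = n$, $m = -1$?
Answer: $\frac{\sqrt{9142}}{7} \approx 13.659$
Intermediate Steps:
$L{\left(r,H \right)} = - \frac{10}{7}$ ($L{\left(r,H \right)} = \frac{1}{7} \left(-10\right) = - \frac{10}{7}$)
$\sqrt{L{\left(m \left(M{\left(5 \right)} + 2\right),-2 + 10 \right)} + 188} = \sqrt{- \frac{10}{7} + 188} = \sqrt{\frac{1306}{7}} = \frac{\sqrt{9142}}{7}$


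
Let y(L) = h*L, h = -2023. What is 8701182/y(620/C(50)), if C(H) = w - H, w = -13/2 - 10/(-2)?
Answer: 64015839/179180 ≈ 357.27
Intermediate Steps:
w = -3/2 (w = -13*½ - 10*(-½) = -13/2 + 5 = -3/2 ≈ -1.5000)
C(H) = -3/2 - H
y(L) = -2023*L
8701182/y(620/C(50)) = 8701182/((-1254260/(-3/2 - 1*50))) = 8701182/((-1254260/(-3/2 - 50))) = 8701182/((-1254260/(-103/2))) = 8701182/((-1254260*(-2)/103)) = 8701182/((-2023*(-1240/103))) = 8701182/(2508520/103) = 8701182*(103/2508520) = 64015839/179180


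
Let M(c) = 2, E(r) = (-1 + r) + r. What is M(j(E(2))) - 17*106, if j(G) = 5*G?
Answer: -1800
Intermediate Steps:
E(r) = -1 + 2*r
M(j(E(2))) - 17*106 = 2 - 17*106 = 2 - 1802 = -1800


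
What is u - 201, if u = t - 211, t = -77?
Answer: -489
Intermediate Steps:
u = -288 (u = -77 - 211 = -288)
u - 201 = -288 - 201 = -489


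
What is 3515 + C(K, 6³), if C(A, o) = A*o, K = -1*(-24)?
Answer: 8699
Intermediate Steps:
K = 24
3515 + C(K, 6³) = 3515 + 24*6³ = 3515 + 24*216 = 3515 + 5184 = 8699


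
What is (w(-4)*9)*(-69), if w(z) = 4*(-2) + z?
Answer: 7452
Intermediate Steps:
w(z) = -8 + z
(w(-4)*9)*(-69) = ((-8 - 4)*9)*(-69) = -12*9*(-69) = -108*(-69) = 7452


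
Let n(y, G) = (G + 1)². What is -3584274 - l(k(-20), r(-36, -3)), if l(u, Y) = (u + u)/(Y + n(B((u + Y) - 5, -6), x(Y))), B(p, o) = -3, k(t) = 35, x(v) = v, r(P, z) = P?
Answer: -4261701856/1189 ≈ -3.5843e+6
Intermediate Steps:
n(y, G) = (1 + G)²
l(u, Y) = 2*u/(Y + (1 + Y)²) (l(u, Y) = (u + u)/(Y + (1 + Y)²) = (2*u)/(Y + (1 + Y)²) = 2*u/(Y + (1 + Y)²))
-3584274 - l(k(-20), r(-36, -3)) = -3584274 - 2*35/(-36 + (1 - 36)²) = -3584274 - 2*35/(-36 + (-35)²) = -3584274 - 2*35/(-36 + 1225) = -3584274 - 2*35/1189 = -3584274 - 1*70/1189 = -3584274 - 70/1189 = -4261701856/1189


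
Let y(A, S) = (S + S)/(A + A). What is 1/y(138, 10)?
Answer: 69/5 ≈ 13.800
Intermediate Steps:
y(A, S) = S/A (y(A, S) = (2*S)/((2*A)) = (2*S)*(1/(2*A)) = S/A)
1/y(138, 10) = 1/(10/138) = 1/(10*(1/138)) = 1/(5/69) = 69/5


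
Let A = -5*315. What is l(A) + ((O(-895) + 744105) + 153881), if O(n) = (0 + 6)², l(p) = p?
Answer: 896447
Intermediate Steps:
A = -1575
O(n) = 36 (O(n) = 6² = 36)
l(A) + ((O(-895) + 744105) + 153881) = -1575 + ((36 + 744105) + 153881) = -1575 + (744141 + 153881) = -1575 + 898022 = 896447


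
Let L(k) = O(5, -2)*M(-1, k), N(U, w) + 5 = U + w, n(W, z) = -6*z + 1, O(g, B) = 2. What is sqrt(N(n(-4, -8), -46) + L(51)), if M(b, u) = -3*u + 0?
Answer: 2*I*sqrt(77) ≈ 17.55*I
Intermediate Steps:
M(b, u) = -3*u
n(W, z) = 1 - 6*z
N(U, w) = -5 + U + w (N(U, w) = -5 + (U + w) = -5 + U + w)
L(k) = -6*k (L(k) = 2*(-3*k) = -6*k)
sqrt(N(n(-4, -8), -46) + L(51)) = sqrt((-5 + (1 - 6*(-8)) - 46) - 6*51) = sqrt((-5 + (1 + 48) - 46) - 306) = sqrt((-5 + 49 - 46) - 306) = sqrt(-2 - 306) = sqrt(-308) = 2*I*sqrt(77)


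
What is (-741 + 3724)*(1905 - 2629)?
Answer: -2159692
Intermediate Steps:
(-741 + 3724)*(1905 - 2629) = 2983*(-724) = -2159692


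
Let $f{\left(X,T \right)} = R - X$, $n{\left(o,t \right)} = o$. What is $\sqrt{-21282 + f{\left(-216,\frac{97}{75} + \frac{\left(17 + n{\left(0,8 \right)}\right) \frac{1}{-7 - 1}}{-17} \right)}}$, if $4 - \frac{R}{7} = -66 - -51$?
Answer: $11 i \sqrt{173} \approx 144.68 i$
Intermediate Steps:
$R = 133$ ($R = 28 - 7 \left(-66 - -51\right) = 28 - 7 \left(-66 + 51\right) = 28 - -105 = 28 + 105 = 133$)
$f{\left(X,T \right)} = 133 - X$
$\sqrt{-21282 + f{\left(-216,\frac{97}{75} + \frac{\left(17 + n{\left(0,8 \right)}\right) \frac{1}{-7 - 1}}{-17} \right)}} = \sqrt{-21282 + \left(133 - -216\right)} = \sqrt{-21282 + \left(133 + 216\right)} = \sqrt{-21282 + 349} = \sqrt{-20933} = 11 i \sqrt{173}$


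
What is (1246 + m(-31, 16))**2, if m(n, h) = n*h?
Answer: 562500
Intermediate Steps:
m(n, h) = h*n
(1246 + m(-31, 16))**2 = (1246 + 16*(-31))**2 = (1246 - 496)**2 = 750**2 = 562500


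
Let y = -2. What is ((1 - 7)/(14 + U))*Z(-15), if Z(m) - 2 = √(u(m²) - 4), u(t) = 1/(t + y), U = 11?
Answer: -12/25 - 54*I*√2453/5575 ≈ -0.48 - 0.47973*I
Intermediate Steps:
u(t) = 1/(-2 + t) (u(t) = 1/(t - 2) = 1/(-2 + t))
Z(m) = 2 + √(-4 + 1/(-2 + m²)) (Z(m) = 2 + √(1/(-2 + m²) - 4) = 2 + √(-4 + 1/(-2 + m²)))
((1 - 7)/(14 + U))*Z(-15) = ((1 - 7)/(14 + 11))*(2 + √((9 - 4*(-15)²)/(-2 + (-15)²))) = (-6/25)*(2 + √((9 - 4*225)/(-2 + 225))) = (-6*1/25)*(2 + √((9 - 900)/223)) = -6*(2 + √((1/223)*(-891)))/25 = -6*(2 + √(-891/223))/25 = -6*(2 + 9*I*√2453/223)/25 = -12/25 - 54*I*√2453/5575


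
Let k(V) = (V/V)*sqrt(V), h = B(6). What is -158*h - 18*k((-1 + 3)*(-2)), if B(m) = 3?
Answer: -474 - 36*I ≈ -474.0 - 36.0*I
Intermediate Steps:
h = 3
k(V) = sqrt(V) (k(V) = 1*sqrt(V) = sqrt(V))
-158*h - 18*k((-1 + 3)*(-2)) = -158*3 - 18*I*sqrt(2)*sqrt(-1 + 3) = -474 - 18*2*I = -474 - 36*I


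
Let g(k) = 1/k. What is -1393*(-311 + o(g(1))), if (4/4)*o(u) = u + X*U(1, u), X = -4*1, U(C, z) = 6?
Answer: 465262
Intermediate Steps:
X = -4
g(k) = 1/k
o(u) = -24 + u (o(u) = u - 4*6 = u - 24 = -24 + u)
-1393*(-311 + o(g(1))) = -1393*(-311 + (-24 + 1/1)) = -1393*(-311 + (-24 + 1)) = -1393*(-311 - 23) = -1393*(-334) = 465262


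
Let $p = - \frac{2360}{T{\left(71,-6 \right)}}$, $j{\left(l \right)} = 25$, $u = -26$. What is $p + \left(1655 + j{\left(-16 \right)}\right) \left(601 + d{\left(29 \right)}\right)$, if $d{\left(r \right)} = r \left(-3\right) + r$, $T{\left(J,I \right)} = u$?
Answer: $\frac{11860300}{13} \approx 9.1233 \cdot 10^{5}$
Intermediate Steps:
$T{\left(J,I \right)} = -26$
$d{\left(r \right)} = - 2 r$ ($d{\left(r \right)} = - 3 r + r = - 2 r$)
$p = \frac{1180}{13}$ ($p = - \frac{2360}{-26} = \left(-2360\right) \left(- \frac{1}{26}\right) = \frac{1180}{13} \approx 90.769$)
$p + \left(1655 + j{\left(-16 \right)}\right) \left(601 + d{\left(29 \right)}\right) = \frac{1180}{13} + \left(1655 + 25\right) \left(601 - 58\right) = \frac{1180}{13} + 1680 \left(601 - 58\right) = \frac{1180}{13} + 1680 \cdot 543 = \frac{1180}{13} + 912240 = \frac{11860300}{13}$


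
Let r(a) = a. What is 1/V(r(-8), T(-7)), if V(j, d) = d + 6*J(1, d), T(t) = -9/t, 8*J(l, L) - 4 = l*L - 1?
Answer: 2/9 ≈ 0.22222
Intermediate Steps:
J(l, L) = 3/8 + L*l/8 (J(l, L) = ½ + (l*L - 1)/8 = ½ + (L*l - 1)/8 = ½ + (-1 + L*l)/8 = ½ + (-⅛ + L*l/8) = 3/8 + L*l/8)
V(j, d) = 9/4 + 7*d/4 (V(j, d) = d + 6*(3/8 + (⅛)*d*1) = d + 6*(3/8 + d/8) = d + (9/4 + 3*d/4) = 9/4 + 7*d/4)
1/V(r(-8), T(-7)) = 1/(9/4 + 7*(-9/(-7))/4) = 1/(9/4 + 7*(-9*(-⅐))/4) = 1/(9/4 + (7/4)*(9/7)) = 1/(9/4 + 9/4) = 1/(9/2) = 2/9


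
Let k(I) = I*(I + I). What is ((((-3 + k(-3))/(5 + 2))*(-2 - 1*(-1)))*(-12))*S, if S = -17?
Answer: -3060/7 ≈ -437.14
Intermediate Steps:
k(I) = 2*I² (k(I) = I*(2*I) = 2*I²)
((((-3 + k(-3))/(5 + 2))*(-2 - 1*(-1)))*(-12))*S = ((((-3 + 2*(-3)²)/(5 + 2))*(-2 - 1*(-1)))*(-12))*(-17) = ((((-3 + 2*9)/7)*(-2 + 1))*(-12))*(-17) = ((((-3 + 18)*(⅐))*(-1))*(-12))*(-17) = (((15*(⅐))*(-1))*(-12))*(-17) = (((15/7)*(-1))*(-12))*(-17) = -15/7*(-12)*(-17) = (180/7)*(-17) = -3060/7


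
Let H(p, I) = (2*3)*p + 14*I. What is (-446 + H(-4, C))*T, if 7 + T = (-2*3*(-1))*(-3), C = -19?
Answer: 18400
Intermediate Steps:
H(p, I) = 6*p + 14*I
T = -25 (T = -7 + (-2*3*(-1))*(-3) = -7 - 6*(-1)*(-3) = -7 + 6*(-3) = -7 - 18 = -25)
(-446 + H(-4, C))*T = (-446 + (6*(-4) + 14*(-19)))*(-25) = (-446 + (-24 - 266))*(-25) = (-446 - 290)*(-25) = -736*(-25) = 18400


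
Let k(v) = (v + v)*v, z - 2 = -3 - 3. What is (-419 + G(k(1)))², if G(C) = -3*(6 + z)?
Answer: 180625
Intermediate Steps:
z = -4 (z = 2 + (-3 - 3) = 2 - 6 = -4)
k(v) = 2*v² (k(v) = (2*v)*v = 2*v²)
G(C) = -6 (G(C) = -3*(6 - 4) = -3*2 = -6)
(-419 + G(k(1)))² = (-419 - 6)² = (-425)² = 180625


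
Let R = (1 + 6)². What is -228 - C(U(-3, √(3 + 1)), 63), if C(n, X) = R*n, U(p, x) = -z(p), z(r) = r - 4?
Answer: -571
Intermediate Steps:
R = 49 (R = 7² = 49)
z(r) = -4 + r
U(p, x) = 4 - p (U(p, x) = -(-4 + p) = 4 - p)
C(n, X) = 49*n
-228 - C(U(-3, √(3 + 1)), 63) = -228 - 49*(4 - 1*(-3)) = -228 - 49*(4 + 3) = -228 - 49*7 = -228 - 1*343 = -228 - 343 = -571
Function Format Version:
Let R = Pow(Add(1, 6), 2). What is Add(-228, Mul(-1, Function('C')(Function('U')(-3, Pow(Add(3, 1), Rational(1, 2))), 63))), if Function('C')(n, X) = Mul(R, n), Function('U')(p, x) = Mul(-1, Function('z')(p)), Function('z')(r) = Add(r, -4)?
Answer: -571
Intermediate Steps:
R = 49 (R = Pow(7, 2) = 49)
Function('z')(r) = Add(-4, r)
Function('U')(p, x) = Add(4, Mul(-1, p)) (Function('U')(p, x) = Mul(-1, Add(-4, p)) = Add(4, Mul(-1, p)))
Function('C')(n, X) = Mul(49, n)
Add(-228, Mul(-1, Function('C')(Function('U')(-3, Pow(Add(3, 1), Rational(1, 2))), 63))) = Add(-228, Mul(-1, Mul(49, Add(4, Mul(-1, -3))))) = Add(-228, Mul(-1, Mul(49, Add(4, 3)))) = Add(-228, Mul(-1, Mul(49, 7))) = Add(-228, Mul(-1, 343)) = Add(-228, -343) = -571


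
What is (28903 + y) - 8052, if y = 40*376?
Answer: 35891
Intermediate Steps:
y = 15040
(28903 + y) - 8052 = (28903 + 15040) - 8052 = 43943 - 8052 = 35891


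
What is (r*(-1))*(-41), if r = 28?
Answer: 1148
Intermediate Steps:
(r*(-1))*(-41) = (28*(-1))*(-41) = -28*(-41) = 1148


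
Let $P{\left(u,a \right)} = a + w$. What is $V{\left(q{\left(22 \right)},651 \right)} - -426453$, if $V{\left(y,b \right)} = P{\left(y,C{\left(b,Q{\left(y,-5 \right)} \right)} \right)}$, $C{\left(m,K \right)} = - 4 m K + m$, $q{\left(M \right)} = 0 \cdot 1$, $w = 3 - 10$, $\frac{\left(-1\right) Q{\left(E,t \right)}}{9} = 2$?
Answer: $473969$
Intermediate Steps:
$Q{\left(E,t \right)} = -18$ ($Q{\left(E,t \right)} = \left(-9\right) 2 = -18$)
$w = -7$ ($w = 3 - 10 = -7$)
$q{\left(M \right)} = 0$
$C{\left(m,K \right)} = m - 4 K m$ ($C{\left(m,K \right)} = - 4 K m + m = m - 4 K m$)
$P{\left(u,a \right)} = -7 + a$ ($P{\left(u,a \right)} = a - 7 = -7 + a$)
$V{\left(y,b \right)} = -7 + 73 b$ ($V{\left(y,b \right)} = -7 + b \left(1 - -72\right) = -7 + b \left(1 + 72\right) = -7 + b 73 = -7 + 73 b$)
$V{\left(q{\left(22 \right)},651 \right)} - -426453 = \left(-7 + 73 \cdot 651\right) - -426453 = \left(-7 + 47523\right) + 426453 = 47516 + 426453 = 473969$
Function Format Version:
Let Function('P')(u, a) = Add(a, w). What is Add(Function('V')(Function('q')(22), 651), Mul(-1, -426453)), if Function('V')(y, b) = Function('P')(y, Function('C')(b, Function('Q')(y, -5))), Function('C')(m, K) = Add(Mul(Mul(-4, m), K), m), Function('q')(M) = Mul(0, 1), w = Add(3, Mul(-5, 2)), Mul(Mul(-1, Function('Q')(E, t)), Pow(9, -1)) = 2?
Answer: 473969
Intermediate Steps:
Function('Q')(E, t) = -18 (Function('Q')(E, t) = Mul(-9, 2) = -18)
w = -7 (w = Add(3, -10) = -7)
Function('q')(M) = 0
Function('C')(m, K) = Add(m, Mul(-4, K, m)) (Function('C')(m, K) = Add(Mul(-4, K, m), m) = Add(m, Mul(-4, K, m)))
Function('P')(u, a) = Add(-7, a) (Function('P')(u, a) = Add(a, -7) = Add(-7, a))
Function('V')(y, b) = Add(-7, Mul(73, b)) (Function('V')(y, b) = Add(-7, Mul(b, Add(1, Mul(-4, -18)))) = Add(-7, Mul(b, Add(1, 72))) = Add(-7, Mul(b, 73)) = Add(-7, Mul(73, b)))
Add(Function('V')(Function('q')(22), 651), Mul(-1, -426453)) = Add(Add(-7, Mul(73, 651)), Mul(-1, -426453)) = Add(Add(-7, 47523), 426453) = Add(47516, 426453) = 473969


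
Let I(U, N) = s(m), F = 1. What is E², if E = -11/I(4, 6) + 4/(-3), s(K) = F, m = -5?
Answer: 1369/9 ≈ 152.11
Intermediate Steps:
s(K) = 1
I(U, N) = 1
E = -37/3 (E = -11/1 + 4/(-3) = -11*1 + 4*(-⅓) = -11 - 4/3 = -37/3 ≈ -12.333)
E² = (-37/3)² = 1369/9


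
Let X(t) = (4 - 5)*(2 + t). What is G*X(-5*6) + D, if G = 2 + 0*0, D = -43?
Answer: 13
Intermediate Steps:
X(t) = -2 - t (X(t) = -(2 + t) = -2 - t)
G = 2 (G = 2 + 0 = 2)
G*X(-5*6) + D = 2*(-2 - (-5)*6) - 43 = 2*(-2 - 1*(-30)) - 43 = 2*(-2 + 30) - 43 = 2*28 - 43 = 56 - 43 = 13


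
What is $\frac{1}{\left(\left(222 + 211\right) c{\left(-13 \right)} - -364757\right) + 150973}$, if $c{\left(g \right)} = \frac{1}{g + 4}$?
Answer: $\frac{9}{4641137} \approx 1.9392 \cdot 10^{-6}$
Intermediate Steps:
$c{\left(g \right)} = \frac{1}{4 + g}$
$\frac{1}{\left(\left(222 + 211\right) c{\left(-13 \right)} - -364757\right) + 150973} = \frac{1}{\left(\frac{222 + 211}{4 - 13} - -364757\right) + 150973} = \frac{1}{\left(\frac{433}{-9} + 364757\right) + 150973} = \frac{1}{\left(433 \left(- \frac{1}{9}\right) + 364757\right) + 150973} = \frac{1}{\left(- \frac{433}{9} + 364757\right) + 150973} = \frac{1}{\frac{3282380}{9} + 150973} = \frac{1}{\frac{4641137}{9}} = \frac{9}{4641137}$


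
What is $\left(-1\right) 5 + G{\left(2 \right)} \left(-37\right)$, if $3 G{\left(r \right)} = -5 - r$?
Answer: $\frac{244}{3} \approx 81.333$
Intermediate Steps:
$G{\left(r \right)} = - \frac{5}{3} - \frac{r}{3}$ ($G{\left(r \right)} = \frac{-5 - r}{3} = - \frac{5}{3} - \frac{r}{3}$)
$\left(-1\right) 5 + G{\left(2 \right)} \left(-37\right) = \left(-1\right) 5 + \left(- \frac{5}{3} - \frac{2}{3}\right) \left(-37\right) = -5 + \left(- \frac{5}{3} - \frac{2}{3}\right) \left(-37\right) = -5 - - \frac{259}{3} = -5 + \frac{259}{3} = \frac{244}{3}$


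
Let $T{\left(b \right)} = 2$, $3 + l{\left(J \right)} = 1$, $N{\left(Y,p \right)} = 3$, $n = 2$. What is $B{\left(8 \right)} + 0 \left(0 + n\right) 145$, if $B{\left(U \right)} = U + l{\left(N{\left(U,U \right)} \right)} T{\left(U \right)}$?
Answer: $4$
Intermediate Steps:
$l{\left(J \right)} = -2$ ($l{\left(J \right)} = -3 + 1 = -2$)
$B{\left(U \right)} = -4 + U$ ($B{\left(U \right)} = U - 4 = -4 + U$)
$B{\left(8 \right)} + 0 \left(0 + n\right) 145 = \left(-4 + 8\right) + 0 \left(0 + 2\right) 145 = 4 + 0 \cdot 2 \cdot 145 = 4 + 0 \cdot 145 = 4 + 0 = 4$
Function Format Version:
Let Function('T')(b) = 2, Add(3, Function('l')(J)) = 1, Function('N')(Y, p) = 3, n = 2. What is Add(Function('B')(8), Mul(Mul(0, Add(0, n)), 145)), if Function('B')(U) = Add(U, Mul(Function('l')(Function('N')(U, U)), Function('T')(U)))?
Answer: 4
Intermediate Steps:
Function('l')(J) = -2 (Function('l')(J) = Add(-3, 1) = -2)
Function('B')(U) = Add(-4, U) (Function('B')(U) = Add(U, Mul(-2, 2)) = Add(U, -4) = Add(-4, U))
Add(Function('B')(8), Mul(Mul(0, Add(0, n)), 145)) = Add(Add(-4, 8), Mul(Mul(0, Add(0, 2)), 145)) = Add(4, Mul(Mul(0, 2), 145)) = Add(4, Mul(0, 145)) = Add(4, 0) = 4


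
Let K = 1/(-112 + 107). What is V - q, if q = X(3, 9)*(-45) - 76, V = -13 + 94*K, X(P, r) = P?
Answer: 896/5 ≈ 179.20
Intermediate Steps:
K = -1/5 (K = 1/(-5) = -1/5 ≈ -0.20000)
V = -159/5 (V = -13 + 94*(-1/5) = -13 - 94/5 = -159/5 ≈ -31.800)
q = -211 (q = 3*(-45) - 76 = -135 - 76 = -211)
V - q = -159/5 - 1*(-211) = -159/5 + 211 = 896/5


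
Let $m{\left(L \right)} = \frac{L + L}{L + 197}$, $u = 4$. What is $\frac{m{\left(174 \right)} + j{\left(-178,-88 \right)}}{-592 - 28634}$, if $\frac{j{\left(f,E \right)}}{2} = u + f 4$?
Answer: $\frac{87498}{1807141} \approx 0.048418$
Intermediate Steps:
$j{\left(f,E \right)} = 8 + 8 f$ ($j{\left(f,E \right)} = 2 \left(4 + f 4\right) = 2 \left(4 + 4 f\right) = 8 + 8 f$)
$m{\left(L \right)} = \frac{2 L}{197 + L}$
$\frac{m{\left(174 \right)} + j{\left(-178,-88 \right)}}{-592 - 28634} = \frac{2 \cdot 174 \frac{1}{197 + 174} + \left(8 + 8 \left(-178\right)\right)}{-592 - 28634} = \frac{2 \cdot 174 \cdot \frac{1}{371} + \left(8 - 1424\right)}{-29226} = \left(2 \cdot 174 \cdot \frac{1}{371} - 1416\right) \left(- \frac{1}{29226}\right) = \left(\frac{348}{371} - 1416\right) \left(- \frac{1}{29226}\right) = \left(- \frac{524988}{371}\right) \left(- \frac{1}{29226}\right) = \frac{87498}{1807141}$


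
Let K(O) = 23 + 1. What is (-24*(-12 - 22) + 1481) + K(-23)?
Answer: 2321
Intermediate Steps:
K(O) = 24
(-24*(-12 - 22) + 1481) + K(-23) = (-24*(-12 - 22) + 1481) + 24 = (-24*(-34) + 1481) + 24 = (816 + 1481) + 24 = 2297 + 24 = 2321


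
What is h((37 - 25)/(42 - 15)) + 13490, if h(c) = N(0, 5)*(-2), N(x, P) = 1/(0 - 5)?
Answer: 67452/5 ≈ 13490.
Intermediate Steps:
N(x, P) = -⅕ (N(x, P) = 1/(-5) = -⅕)
h(c) = ⅖ (h(c) = -⅕*(-2) = ⅖)
h((37 - 25)/(42 - 15)) + 13490 = ⅖ + 13490 = 67452/5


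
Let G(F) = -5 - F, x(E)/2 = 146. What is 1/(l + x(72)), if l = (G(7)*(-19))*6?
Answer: 1/1660 ≈ 0.00060241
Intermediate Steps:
x(E) = 292 (x(E) = 2*146 = 292)
l = 1368 (l = ((-5 - 1*7)*(-19))*6 = ((-5 - 7)*(-19))*6 = -12*(-19)*6 = 228*6 = 1368)
1/(l + x(72)) = 1/(1368 + 292) = 1/1660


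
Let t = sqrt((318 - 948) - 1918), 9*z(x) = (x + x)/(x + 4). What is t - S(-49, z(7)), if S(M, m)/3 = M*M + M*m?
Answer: -237013/33 + 14*I*sqrt(13) ≈ -7182.2 + 50.478*I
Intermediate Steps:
z(x) = 2*x/(9*(4 + x)) (z(x) = ((x + x)/(x + 4))/9 = ((2*x)/(4 + x))/9 = (2*x/(4 + x))/9 = 2*x/(9*(4 + x)))
S(M, m) = 3*M**2 + 3*M*m (S(M, m) = 3*(M*M + M*m) = 3*(M**2 + M*m) = 3*M**2 + 3*M*m)
t = 14*I*sqrt(13) (t = sqrt(-630 - 1918) = sqrt(-2548) = 14*I*sqrt(13) ≈ 50.478*I)
t - S(-49, z(7)) = 14*I*sqrt(13) - 3*(-49)*(-49 + (2/9)*7/(4 + 7)) = 14*I*sqrt(13) - 3*(-49)*(-49 + (2/9)*7/11) = 14*I*sqrt(13) - 3*(-49)*(-49 + (2/9)*7*(1/11)) = 14*I*sqrt(13) - 3*(-49)*(-49 + 14/99) = 14*I*sqrt(13) - 3*(-49)*(-4837)/99 = 14*I*sqrt(13) - 1*237013/33 = 14*I*sqrt(13) - 237013/33 = -237013/33 + 14*I*sqrt(13)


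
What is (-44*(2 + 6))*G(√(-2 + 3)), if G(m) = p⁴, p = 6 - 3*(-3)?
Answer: -17820000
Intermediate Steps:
p = 15 (p = 6 + 9 = 15)
G(m) = 50625 (G(m) = 15⁴ = 50625)
(-44*(2 + 6))*G(√(-2 + 3)) = -44*(2 + 6)*50625 = -44*8*50625 = -352*50625 = -17820000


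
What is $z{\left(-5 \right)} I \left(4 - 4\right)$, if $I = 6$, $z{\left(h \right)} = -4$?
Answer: $0$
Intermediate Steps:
$z{\left(-5 \right)} I \left(4 - 4\right) = \left(-4\right) 6 \left(4 - 4\right) = \left(-24\right) 0 = 0$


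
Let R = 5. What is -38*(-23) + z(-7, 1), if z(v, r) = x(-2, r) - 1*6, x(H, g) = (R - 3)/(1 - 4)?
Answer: 2602/3 ≈ 867.33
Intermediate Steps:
x(H, g) = -⅔ (x(H, g) = (5 - 3)/(1 - 4) = 2/(-3) = 2*(-⅓) = -⅔)
z(v, r) = -20/3 (z(v, r) = -⅔ - 1*6 = -⅔ - 6 = -20/3)
-38*(-23) + z(-7, 1) = -38*(-23) - 20/3 = 874 - 20/3 = 2602/3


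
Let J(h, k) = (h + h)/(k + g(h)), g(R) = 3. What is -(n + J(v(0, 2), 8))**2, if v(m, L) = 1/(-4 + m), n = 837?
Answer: -339038569/484 ≈ -7.0049e+5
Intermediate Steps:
J(h, k) = 2*h/(3 + k) (J(h, k) = (h + h)/(k + 3) = (2*h)/(3 + k) = 2*h/(3 + k))
-(n + J(v(0, 2), 8))**2 = -(837 + 2/((-4 + 0)*(3 + 8)))**2 = -(837 + 2/(-4*11))**2 = -(837 + 2*(-1/4)*(1/11))**2 = -(837 - 1/22)**2 = -(18413/22)**2 = -1*339038569/484 = -339038569/484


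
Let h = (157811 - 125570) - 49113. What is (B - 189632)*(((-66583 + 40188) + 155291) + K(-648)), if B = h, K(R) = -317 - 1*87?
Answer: -26534111968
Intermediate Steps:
K(R) = -404 (K(R) = -317 - 87 = -404)
h = -16872 (h = 32241 - 49113 = -16872)
B = -16872
(B - 189632)*(((-66583 + 40188) + 155291) + K(-648)) = (-16872 - 189632)*(((-66583 + 40188) + 155291) - 404) = -206504*((-26395 + 155291) - 404) = -206504*(128896 - 404) = -206504*128492 = -26534111968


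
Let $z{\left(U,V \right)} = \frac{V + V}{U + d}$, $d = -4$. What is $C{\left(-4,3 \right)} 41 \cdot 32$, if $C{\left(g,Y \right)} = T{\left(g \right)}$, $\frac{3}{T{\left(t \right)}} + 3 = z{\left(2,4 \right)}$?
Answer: $- \frac{3936}{7} \approx -562.29$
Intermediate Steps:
$z{\left(U,V \right)} = \frac{2 V}{-4 + U}$ ($z{\left(U,V \right)} = \frac{V + V}{U - 4} = \frac{2 V}{-4 + U}$)
$T{\left(t \right)} = - \frac{3}{7}$ ($T{\left(t \right)} = \frac{3}{-3 + 2 \cdot 4 \frac{1}{-4 + 2}} = \frac{3}{-3 + 2 \cdot 4 \frac{1}{-2}} = \frac{3}{-3 + 2 \cdot 4 \left(- \frac{1}{2}\right)} = \frac{3}{-3 - 4} = \frac{3}{-7} = 3 \left(- \frac{1}{7}\right) = - \frac{3}{7}$)
$C{\left(g,Y \right)} = - \frac{3}{7}$
$C{\left(-4,3 \right)} 41 \cdot 32 = \left(- \frac{3}{7}\right) 41 \cdot 32 = \left(- \frac{123}{7}\right) 32 = - \frac{3936}{7}$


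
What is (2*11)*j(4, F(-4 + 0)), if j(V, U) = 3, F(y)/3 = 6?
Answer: 66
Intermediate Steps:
F(y) = 18 (F(y) = 3*6 = 18)
(2*11)*j(4, F(-4 + 0)) = (2*11)*3 = 22*3 = 66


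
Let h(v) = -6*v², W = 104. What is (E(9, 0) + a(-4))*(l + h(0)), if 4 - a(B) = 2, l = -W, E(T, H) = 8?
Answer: -1040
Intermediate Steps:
l = -104 (l = -1*104 = -104)
a(B) = 2 (a(B) = 4 - 1*2 = 4 - 2 = 2)
(E(9, 0) + a(-4))*(l + h(0)) = (8 + 2)*(-104 - 6*0²) = 10*(-104 - 6*0) = 10*(-104 + 0) = 10*(-104) = -1040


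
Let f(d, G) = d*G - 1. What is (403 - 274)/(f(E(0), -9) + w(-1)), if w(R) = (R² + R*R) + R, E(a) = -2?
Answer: 43/6 ≈ 7.1667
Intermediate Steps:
w(R) = R + 2*R² (w(R) = (R² + R²) + R = 2*R² + R = R + 2*R²)
f(d, G) = -1 + G*d (f(d, G) = G*d - 1 = -1 + G*d)
(403 - 274)/(f(E(0), -9) + w(-1)) = (403 - 274)/((-1 - 9*(-2)) - (1 + 2*(-1))) = 129/((-1 + 18) - (1 - 2)) = 129/(17 - 1*(-1)) = 129/(17 + 1) = 129/18 = 129*(1/18) = 43/6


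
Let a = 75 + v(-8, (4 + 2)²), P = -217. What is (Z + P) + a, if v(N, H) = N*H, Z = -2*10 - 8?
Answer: -458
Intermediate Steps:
Z = -28 (Z = -20 - 8 = -28)
v(N, H) = H*N
a = -213 (a = 75 + (4 + 2)²*(-8) = 75 + 6²*(-8) = 75 + 36*(-8) = 75 - 288 = -213)
(Z + P) + a = (-28 - 217) - 213 = -245 - 213 = -458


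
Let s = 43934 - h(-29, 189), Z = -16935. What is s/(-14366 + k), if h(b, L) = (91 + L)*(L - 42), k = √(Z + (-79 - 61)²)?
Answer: -39851284/206379291 - 2774*√2665/206379291 ≈ -0.19379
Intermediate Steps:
k = √2665 (k = √(-16935 + (-79 - 61)²) = √(-16935 + (-140)²) = √(-16935 + 19600) = √2665 ≈ 51.624)
h(b, L) = (-42 + L)*(91 + L) (h(b, L) = (91 + L)*(-42 + L) = (-42 + L)*(91 + L))
s = 2774 (s = 43934 - (-3822 + 189² + 49*189) = 43934 - (-3822 + 35721 + 9261) = 43934 - 1*41160 = 43934 - 41160 = 2774)
s/(-14366 + k) = 2774/(-14366 + √2665)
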